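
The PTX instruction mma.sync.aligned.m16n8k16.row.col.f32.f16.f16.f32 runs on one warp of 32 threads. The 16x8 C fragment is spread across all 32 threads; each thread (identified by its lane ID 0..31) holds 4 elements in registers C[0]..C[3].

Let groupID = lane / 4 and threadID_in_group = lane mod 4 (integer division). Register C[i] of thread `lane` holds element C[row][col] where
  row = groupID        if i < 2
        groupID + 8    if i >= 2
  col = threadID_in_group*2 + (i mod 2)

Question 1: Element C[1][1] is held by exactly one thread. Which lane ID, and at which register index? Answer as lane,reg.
r=1→G=1,rhi=0  c=1→T=0,p=1
L=1*4+0=4  i=0*2+1=1

4,1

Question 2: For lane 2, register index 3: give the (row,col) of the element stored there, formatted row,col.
lane 2: grp=0 (2/4), tig=2 (2%4)
i=3: r=0+8=8, c=2*2+1=5

8,5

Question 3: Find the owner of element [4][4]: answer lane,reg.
18,0

r=4->g=4,rb=0  c=4->t=2,b0=0
L=4*4+2=18  i=0*2+0=0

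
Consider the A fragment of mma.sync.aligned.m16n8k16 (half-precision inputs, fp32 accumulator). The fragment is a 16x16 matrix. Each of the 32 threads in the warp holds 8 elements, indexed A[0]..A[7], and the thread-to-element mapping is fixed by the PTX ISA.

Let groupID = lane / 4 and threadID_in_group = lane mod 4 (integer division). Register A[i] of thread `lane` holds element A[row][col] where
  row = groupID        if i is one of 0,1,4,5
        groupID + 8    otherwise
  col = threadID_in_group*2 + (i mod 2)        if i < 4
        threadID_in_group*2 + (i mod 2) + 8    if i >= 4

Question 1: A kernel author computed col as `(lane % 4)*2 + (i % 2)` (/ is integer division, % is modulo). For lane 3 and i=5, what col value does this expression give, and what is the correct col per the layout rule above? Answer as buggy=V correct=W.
buggy=7 correct=15

`(lane % 4)*2 + (i % 2)`[3,5]->7
3: gid=0,tid=3
[5] (0+0,3*2+1+8) = (0,15)
col: 7 vs 15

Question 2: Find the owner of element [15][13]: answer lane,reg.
r:15=>grp=7,rB=1  c:13=>cB=1,tig=2,lo=1
L=7*4+2=30  i=1*4+1*2+1=7

30,7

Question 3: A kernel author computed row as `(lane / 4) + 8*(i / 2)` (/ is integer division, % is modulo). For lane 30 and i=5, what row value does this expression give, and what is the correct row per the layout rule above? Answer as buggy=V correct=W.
`(lane / 4) + 8*(i / 2)`[30,5]->23
lane 30: gid=7 (30/4), tid=2 (30%4)
i=5: r=7+0=7, c=2*2+1+8=13
row: 23 vs 7

buggy=23 correct=7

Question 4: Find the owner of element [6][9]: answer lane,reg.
r=6⇒gr=6,Rb=0  c=9⇒Cb=1,th=0,odd=1
L=6*4+0=24  i=1*4+0*2+1=5

24,5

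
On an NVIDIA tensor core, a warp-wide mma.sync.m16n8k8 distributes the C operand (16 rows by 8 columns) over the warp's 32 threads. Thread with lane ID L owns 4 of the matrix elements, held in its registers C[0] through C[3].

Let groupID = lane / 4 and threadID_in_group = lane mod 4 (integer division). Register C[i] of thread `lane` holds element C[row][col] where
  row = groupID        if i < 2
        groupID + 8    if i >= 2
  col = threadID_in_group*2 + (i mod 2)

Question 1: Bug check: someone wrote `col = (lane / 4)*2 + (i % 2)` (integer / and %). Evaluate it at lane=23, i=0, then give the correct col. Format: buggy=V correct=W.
`(lane / 4)*2 + (i % 2)`[23,0]→10
lane 23: G=5 (23/4), T=3 (23%4)
i=0: r=5+0=5, c=3*2+0=6
col: 10 vs 6

buggy=10 correct=6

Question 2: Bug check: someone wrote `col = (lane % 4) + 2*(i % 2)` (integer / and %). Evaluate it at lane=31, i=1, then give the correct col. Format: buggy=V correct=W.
`(lane % 4) + 2*(i % 2)`[31,1]→5
31: G=7,T=3
[1] (7+0,3*2+1) = (7,7)
col: 5 vs 7

buggy=5 correct=7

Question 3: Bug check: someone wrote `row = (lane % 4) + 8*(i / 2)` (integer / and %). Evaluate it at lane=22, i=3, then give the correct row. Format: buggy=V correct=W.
buggy=10 correct=13

`(lane % 4) + 8*(i / 2)`[22,3]->10
lane 22: gid=5 (22/4), tid=2 (22%4)
i=3: r=5+8=13, c=2*2+1=5
row: 10 vs 13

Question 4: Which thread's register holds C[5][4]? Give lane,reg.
22,0

r=5→G=5,rhi=0  c=4→T=2,p=0
L=5*4+2=22  i=0*2+0=0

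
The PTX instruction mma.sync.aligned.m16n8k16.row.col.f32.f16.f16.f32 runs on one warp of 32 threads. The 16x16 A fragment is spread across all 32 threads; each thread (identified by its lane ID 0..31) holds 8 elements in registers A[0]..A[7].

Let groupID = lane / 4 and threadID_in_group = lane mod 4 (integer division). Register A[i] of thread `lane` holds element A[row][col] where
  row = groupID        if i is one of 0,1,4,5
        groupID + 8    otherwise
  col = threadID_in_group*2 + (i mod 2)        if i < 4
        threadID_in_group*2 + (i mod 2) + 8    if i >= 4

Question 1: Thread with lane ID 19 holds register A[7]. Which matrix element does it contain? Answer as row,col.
12,15

L=19->g=19>>2=4, t=19&3=3
[7]->row 4+8=12  col 3·2+1+8=15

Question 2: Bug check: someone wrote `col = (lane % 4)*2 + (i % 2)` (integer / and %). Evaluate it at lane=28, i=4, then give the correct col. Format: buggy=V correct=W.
`(lane % 4)*2 + (i % 2)`[28,4]->0
28: gid=7,tid=0
[4] (7+0,0*2+0+8) = (7,8)
col: 0 vs 8

buggy=0 correct=8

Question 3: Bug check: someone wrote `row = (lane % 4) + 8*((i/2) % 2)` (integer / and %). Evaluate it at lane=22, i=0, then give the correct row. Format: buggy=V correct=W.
buggy=2 correct=5

`(lane % 4) + 8*((i/2) % 2)`[22,0]->2
lane 22: gid=5 (22/4), tid=2 (22%4)
i=0: r=5+0=5, c=2*2+0+0=4
row: 2 vs 5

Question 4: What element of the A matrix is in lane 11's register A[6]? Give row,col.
lane 11→11/4=2, 11 mod 4=3
i=6  r:2+8→10  c:2·3+0+8→14

10,14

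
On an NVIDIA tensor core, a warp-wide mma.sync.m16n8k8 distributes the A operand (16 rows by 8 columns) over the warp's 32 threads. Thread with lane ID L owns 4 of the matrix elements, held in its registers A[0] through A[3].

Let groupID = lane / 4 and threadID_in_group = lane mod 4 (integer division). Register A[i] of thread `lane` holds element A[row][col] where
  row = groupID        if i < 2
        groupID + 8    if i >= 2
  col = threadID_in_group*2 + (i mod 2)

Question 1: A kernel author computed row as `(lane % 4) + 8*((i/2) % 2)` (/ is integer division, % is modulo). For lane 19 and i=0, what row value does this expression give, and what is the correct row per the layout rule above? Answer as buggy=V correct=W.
`(lane % 4) + 8*((i/2) % 2)`[19,0]->3
19: gid=4,tid=3
[0] (4+0,3*2+0) = (4,6)
row: 3 vs 4

buggy=3 correct=4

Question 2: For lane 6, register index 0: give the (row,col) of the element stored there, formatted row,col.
6: gr=1,th=2
[0] (1+0,2*2+0) = (1,4)

1,4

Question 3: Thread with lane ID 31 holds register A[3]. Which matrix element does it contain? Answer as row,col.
15,7

31: gid=7,tid=3
[3] (7+8,3*2+1) = (15,7)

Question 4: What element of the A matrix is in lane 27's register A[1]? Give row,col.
6,7

L=27⇒gr=27>>2=6, th=27&3=3
[1]⇒row 6+0=6  col 3·2+1=7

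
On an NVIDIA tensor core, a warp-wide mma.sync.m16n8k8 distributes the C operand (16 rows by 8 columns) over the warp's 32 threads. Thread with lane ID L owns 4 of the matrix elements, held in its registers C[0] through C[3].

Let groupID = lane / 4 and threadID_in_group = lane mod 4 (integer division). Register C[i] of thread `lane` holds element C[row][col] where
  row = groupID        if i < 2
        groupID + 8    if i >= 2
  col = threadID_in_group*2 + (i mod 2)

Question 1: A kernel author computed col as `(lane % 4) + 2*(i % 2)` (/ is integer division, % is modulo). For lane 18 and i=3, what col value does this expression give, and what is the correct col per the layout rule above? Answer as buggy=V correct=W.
buggy=4 correct=5

`(lane % 4) + 2*(i % 2)`[18,3]->4
lane 18->18/4=4, 18 mod 4=2
i=3  r:4+8->12  c:2·2+1->5
col: 4 vs 5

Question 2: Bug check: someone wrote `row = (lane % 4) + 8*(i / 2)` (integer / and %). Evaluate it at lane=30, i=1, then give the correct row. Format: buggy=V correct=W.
`(lane % 4) + 8*(i / 2)`[30,1]->2
L=30->g=30>>2=7, t=30&3=2
[1]->row 7+0=7  col 2·2+1=5
row: 2 vs 7

buggy=2 correct=7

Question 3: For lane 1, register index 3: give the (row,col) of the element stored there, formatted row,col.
1: gid=0,tid=1
[3] (0+8,1*2+1) = (8,3)

8,3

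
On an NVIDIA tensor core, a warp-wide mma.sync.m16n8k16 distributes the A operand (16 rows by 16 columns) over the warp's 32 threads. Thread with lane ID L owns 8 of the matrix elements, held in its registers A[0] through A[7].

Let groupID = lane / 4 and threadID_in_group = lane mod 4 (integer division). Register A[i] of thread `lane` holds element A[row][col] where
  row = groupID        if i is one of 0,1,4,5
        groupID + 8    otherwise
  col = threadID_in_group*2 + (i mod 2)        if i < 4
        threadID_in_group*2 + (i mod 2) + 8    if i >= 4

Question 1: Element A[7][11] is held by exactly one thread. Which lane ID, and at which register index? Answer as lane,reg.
29,5

r:7=>grp=7,rB=0  c:11=>cB=1,tig=1,lo=1
L=7*4+1=29  i=1*4+0*2+1=5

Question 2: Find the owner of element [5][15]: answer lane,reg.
r: 5->gid=5,r8=0  c: 15->c8=1,tid=3,i&1=1
L=5*4+3=23  i=1*4+0*2+1=5

23,5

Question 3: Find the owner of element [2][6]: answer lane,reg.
11,0

r=2⇒gr=2,Rb=0  c=6⇒Cb=0,th=3,odd=0
L=2*4+3=11  i=0*4+0*2+0=0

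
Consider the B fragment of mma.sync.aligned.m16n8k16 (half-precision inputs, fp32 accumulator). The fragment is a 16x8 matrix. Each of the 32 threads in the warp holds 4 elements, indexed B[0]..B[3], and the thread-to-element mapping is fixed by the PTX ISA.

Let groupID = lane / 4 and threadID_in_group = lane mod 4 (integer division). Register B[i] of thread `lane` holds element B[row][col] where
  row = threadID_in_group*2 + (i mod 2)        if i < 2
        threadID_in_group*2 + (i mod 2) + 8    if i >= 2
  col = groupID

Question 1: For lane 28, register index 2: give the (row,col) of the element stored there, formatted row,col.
lane 28: gr=7 (28/4), th=0 (28%4)
i=2: r=0*2+0+8=8, c=gr=7

8,7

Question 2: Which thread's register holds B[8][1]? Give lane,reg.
c:1=>grp=1  r:8=>rB=1,tig=0,lo=0
L=1*4+0=4  i=1*2+0=2

4,2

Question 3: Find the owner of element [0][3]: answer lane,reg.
c: 3->gid=3  r: 0->r8=0,tid=0,i&1=0
L=3*4+0=12  i=0*2+0=0

12,0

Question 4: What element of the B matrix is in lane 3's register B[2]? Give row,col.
lane 3: grp=0 (3/4), tig=3 (3%4)
i=2: r=3*2+0+8=14, c=grp=0

14,0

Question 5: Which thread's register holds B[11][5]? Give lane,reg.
21,3

c: 5->gid=5  r: 11->r8=1,tid=1,i&1=1
L=5*4+1=21  i=1*2+1=3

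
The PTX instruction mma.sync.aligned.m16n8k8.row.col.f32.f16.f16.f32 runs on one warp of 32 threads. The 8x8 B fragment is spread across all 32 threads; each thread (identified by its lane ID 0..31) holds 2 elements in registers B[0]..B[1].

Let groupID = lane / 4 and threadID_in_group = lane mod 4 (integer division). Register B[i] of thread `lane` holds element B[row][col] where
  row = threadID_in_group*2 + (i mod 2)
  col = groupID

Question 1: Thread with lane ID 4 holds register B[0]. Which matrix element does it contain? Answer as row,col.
0,1

lane 4: g=1 (4/4), t=0 (4%4)
i=0: r=0*2+0=0, c=g=1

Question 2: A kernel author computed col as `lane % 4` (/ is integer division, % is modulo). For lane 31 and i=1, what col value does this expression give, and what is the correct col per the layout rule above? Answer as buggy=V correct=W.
`lane % 4`[31,1]=>3
31: grp=7,tig=3
[1] (3*2+1,7) = (7,7)
col: 3 vs 7

buggy=3 correct=7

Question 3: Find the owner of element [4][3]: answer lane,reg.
c=3→G=3  r=4→T=2,p=0
L=3*4+2=14  i=0=0

14,0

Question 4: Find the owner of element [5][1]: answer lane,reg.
6,1

c:1=>grp=1  r:5=>tig=2,lo=1
L=1*4+2=6  i=1=1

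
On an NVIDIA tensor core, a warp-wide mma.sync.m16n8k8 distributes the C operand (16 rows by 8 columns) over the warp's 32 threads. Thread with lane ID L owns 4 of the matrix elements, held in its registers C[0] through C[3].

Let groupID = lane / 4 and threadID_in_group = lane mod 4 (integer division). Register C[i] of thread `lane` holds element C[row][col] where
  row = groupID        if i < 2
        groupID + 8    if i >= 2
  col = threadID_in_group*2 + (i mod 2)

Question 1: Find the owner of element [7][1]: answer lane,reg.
r=7⇒gr=7,Rb=0  c=1⇒th=0,odd=1
L=7*4+0=28  i=0*2+1=1

28,1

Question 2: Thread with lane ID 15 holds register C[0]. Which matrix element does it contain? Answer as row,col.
lane 15: gr=3 (15/4), th=3 (15%4)
i=0: r=3+0=3, c=3*2+0=6

3,6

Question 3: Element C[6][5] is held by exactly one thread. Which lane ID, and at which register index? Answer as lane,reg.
26,1

r: 6->gid=6,r8=0  c: 5->tid=2,i&1=1
L=6*4+2=26  i=0*2+1=1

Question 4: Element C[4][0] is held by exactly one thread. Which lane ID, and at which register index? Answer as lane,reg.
16,0

r:4=>grp=4,rB=0  c:0=>tig=0,lo=0
L=4*4+0=16  i=0*2+0=0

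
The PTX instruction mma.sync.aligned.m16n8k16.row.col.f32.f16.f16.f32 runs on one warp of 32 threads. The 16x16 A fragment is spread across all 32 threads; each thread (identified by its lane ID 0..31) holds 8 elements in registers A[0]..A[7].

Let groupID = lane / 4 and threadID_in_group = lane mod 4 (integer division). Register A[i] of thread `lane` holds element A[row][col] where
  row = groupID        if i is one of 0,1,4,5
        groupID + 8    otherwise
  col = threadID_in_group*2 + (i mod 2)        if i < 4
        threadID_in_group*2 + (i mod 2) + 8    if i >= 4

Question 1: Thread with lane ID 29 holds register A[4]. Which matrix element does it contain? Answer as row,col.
7,10

L=29→G=29>>2=7, T=29&3=1
[4]→row 7+0=7  col 1·2+0+8=10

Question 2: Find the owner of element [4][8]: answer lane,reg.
r=4→G=4,rhi=0  c=8→chi=1,T=0,p=0
L=4*4+0=16  i=1*4+0*2+0=4

16,4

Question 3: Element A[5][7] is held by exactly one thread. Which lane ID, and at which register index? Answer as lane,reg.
23,1

r:5=>grp=5,rB=0  c:7=>cB=0,tig=3,lo=1
L=5*4+3=23  i=0*4+0*2+1=1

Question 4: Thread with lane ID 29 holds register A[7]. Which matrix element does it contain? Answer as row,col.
15,11

29: gr=7,th=1
[7] (7+8,1*2+1+8) = (15,11)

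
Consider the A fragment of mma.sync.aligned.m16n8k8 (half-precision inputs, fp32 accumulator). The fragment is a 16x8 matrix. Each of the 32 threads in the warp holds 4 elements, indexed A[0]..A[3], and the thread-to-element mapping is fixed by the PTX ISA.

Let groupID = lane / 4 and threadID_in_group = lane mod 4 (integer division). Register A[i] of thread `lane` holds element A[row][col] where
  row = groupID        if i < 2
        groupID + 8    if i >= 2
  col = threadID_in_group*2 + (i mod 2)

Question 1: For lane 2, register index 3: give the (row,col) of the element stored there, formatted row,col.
2: g=0,t=2
[3] (0+8,2*2+1) = (8,5)

8,5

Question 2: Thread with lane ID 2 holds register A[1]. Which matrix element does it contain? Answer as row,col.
0,5

lane 2→2/4=0, 2 mod 4=2
i=1  r:0+0→0  c:2·2+1→5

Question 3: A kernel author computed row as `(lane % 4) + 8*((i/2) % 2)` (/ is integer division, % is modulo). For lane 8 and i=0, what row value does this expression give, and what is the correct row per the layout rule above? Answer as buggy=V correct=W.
buggy=0 correct=2

`(lane % 4) + 8*((i/2) % 2)`[8,0]->0
lane 8->8/4=2, 8 mod 4=0
i=0  r:2+0->2  c:2·0+0->0
row: 0 vs 2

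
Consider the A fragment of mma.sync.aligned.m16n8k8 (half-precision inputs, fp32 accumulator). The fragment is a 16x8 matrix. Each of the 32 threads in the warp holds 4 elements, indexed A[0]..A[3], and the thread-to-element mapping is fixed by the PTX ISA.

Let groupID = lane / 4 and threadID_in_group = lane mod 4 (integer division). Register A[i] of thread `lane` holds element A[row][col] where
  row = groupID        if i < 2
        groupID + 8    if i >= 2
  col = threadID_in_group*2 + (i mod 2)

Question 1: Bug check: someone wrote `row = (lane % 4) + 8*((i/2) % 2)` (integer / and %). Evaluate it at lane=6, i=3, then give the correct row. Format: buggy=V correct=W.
`(lane % 4) + 8*((i/2) % 2)`[6,3]->10
lane 6: gid=1 (6/4), tid=2 (6%4)
i=3: r=1+8=9, c=2*2+1=5
row: 10 vs 9

buggy=10 correct=9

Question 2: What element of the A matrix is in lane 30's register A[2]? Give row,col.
lane 30: g=7 (30/4), t=2 (30%4)
i=2: r=7+8=15, c=2*2+0=4

15,4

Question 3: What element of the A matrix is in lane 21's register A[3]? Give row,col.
L=21⇒gr=21>>2=5, th=21&3=1
[3]⇒row 5+8=13  col 1·2+1=3

13,3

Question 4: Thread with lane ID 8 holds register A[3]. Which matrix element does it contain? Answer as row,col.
10,1

8: g=2,t=0
[3] (2+8,0*2+1) = (10,1)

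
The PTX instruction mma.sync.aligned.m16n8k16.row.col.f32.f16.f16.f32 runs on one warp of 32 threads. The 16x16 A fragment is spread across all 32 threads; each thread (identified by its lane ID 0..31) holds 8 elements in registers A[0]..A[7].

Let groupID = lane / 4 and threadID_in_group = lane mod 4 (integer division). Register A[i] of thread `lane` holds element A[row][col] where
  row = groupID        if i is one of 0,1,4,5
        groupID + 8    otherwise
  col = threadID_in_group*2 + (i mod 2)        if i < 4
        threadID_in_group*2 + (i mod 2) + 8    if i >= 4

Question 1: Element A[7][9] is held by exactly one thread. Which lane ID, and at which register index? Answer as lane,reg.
r:7=>grp=7,rB=0  c:9=>cB=1,tig=0,lo=1
L=7*4+0=28  i=1*4+0*2+1=5

28,5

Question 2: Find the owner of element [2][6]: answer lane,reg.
11,0

r=2→G=2,rhi=0  c=6→chi=0,T=3,p=0
L=2*4+3=11  i=0*4+0*2+0=0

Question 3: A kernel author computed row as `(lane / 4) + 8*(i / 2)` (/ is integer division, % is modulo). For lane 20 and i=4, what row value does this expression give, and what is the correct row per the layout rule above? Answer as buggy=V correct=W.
buggy=21 correct=5

`(lane / 4) + 8*(i / 2)`[20,4]→21
20: G=5,T=0
[4] (5+0,0*2+0+8) = (5,8)
row: 21 vs 5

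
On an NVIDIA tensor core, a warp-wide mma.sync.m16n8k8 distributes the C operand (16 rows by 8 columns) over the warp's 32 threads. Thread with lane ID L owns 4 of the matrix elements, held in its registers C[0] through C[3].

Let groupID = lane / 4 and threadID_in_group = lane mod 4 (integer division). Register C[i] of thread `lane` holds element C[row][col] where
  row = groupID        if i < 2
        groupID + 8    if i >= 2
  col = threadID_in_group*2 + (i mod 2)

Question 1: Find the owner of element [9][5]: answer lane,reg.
6,3

r: 9->gid=1,r8=1  c: 5->tid=2,i&1=1
L=1*4+2=6  i=1*2+1=3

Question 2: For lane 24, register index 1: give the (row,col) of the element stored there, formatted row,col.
L=24⇒gr=24>>2=6, th=24&3=0
[1]⇒row 6+0=6  col 0·2+1=1

6,1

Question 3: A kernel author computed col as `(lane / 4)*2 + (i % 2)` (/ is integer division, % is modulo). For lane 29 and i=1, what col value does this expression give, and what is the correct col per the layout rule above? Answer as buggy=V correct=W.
buggy=15 correct=3

`(lane / 4)*2 + (i % 2)`[29,1]=>15
L=29=>grp=29>>2=7, tig=29&3=1
[1]=>row 7+0=7  col 1·2+1=3
col: 15 vs 3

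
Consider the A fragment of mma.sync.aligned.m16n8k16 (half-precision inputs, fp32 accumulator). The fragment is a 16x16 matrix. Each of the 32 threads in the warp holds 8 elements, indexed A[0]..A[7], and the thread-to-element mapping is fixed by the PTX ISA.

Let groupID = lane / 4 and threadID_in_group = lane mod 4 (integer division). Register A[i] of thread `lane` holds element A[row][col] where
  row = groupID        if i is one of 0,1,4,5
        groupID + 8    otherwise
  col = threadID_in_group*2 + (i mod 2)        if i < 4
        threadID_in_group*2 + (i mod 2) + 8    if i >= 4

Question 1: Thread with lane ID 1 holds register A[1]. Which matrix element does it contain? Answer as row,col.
lane 1⇒1/4=0, 1 mod 4=1
i=1  r:0+0⇒0  c:2·1+1+0⇒3

0,3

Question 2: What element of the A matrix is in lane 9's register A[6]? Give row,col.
10,10

L=9=>grp=9>>2=2, tig=9&3=1
[6]=>row 2+8=10  col 1·2+0+8=10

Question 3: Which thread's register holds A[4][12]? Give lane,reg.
18,4

r=4→G=4,rhi=0  c=12→chi=1,T=2,p=0
L=4*4+2=18  i=1*4+0*2+0=4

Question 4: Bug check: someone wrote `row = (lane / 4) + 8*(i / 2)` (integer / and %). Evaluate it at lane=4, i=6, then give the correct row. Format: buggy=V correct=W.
buggy=25 correct=9

`(lane / 4) + 8*(i / 2)`[4,6]⇒25
lane 4⇒4/4=1, 4 mod 4=0
i=6  r:1+8⇒9  c:2·0+0+8⇒8
row: 25 vs 9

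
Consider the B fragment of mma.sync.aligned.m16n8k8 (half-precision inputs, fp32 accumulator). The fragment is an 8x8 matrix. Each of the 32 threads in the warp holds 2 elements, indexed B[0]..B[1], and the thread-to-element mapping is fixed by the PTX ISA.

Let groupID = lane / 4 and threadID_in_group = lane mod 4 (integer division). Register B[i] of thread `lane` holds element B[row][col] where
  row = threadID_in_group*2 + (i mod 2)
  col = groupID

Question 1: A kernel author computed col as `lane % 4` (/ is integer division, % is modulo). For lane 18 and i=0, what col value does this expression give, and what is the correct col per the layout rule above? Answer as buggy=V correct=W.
`lane % 4`[18,0]→2
lane 18→18/4=4, 18 mod 4=2
i=0  r:2·2+0→4  c:4
col: 2 vs 4

buggy=2 correct=4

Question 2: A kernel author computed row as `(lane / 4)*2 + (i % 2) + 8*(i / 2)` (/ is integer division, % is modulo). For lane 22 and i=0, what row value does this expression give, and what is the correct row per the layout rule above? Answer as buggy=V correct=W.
buggy=10 correct=4

`(lane / 4)*2 + (i % 2) + 8*(i / 2)`[22,0]->10
L=22->gid=22>>2=5, tid=22&3=2
[0]->row 2·2+0=4  col gid=5
row: 10 vs 4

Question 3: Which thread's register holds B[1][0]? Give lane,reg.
0,1

c:0=>grp=0  r:1=>tig=0,lo=1
L=0*4+0=0  i=1=1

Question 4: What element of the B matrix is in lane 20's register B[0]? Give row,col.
20: gid=5,tid=0
[0] (0*2+0,5) = (0,5)

0,5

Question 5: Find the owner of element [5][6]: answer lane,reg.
c=6→G=6  r=5→T=2,p=1
L=6*4+2=26  i=1=1

26,1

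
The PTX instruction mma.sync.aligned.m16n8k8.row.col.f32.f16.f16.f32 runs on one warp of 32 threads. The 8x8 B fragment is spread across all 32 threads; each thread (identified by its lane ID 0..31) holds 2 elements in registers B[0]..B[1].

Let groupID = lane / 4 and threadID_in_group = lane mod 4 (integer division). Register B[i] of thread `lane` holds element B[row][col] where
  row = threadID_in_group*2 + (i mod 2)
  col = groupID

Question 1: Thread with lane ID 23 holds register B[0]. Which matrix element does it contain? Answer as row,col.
lane 23->23/4=5, 23 mod 4=3
i=0  r:2·3+0->6  c:5

6,5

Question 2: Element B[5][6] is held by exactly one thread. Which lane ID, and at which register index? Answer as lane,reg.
26,1

c=6->g=6  r=5->t=2,b0=1
L=6*4+2=26  i=1=1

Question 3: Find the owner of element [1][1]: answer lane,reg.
4,1

c=1→G=1  r=1→T=0,p=1
L=1*4+0=4  i=1=1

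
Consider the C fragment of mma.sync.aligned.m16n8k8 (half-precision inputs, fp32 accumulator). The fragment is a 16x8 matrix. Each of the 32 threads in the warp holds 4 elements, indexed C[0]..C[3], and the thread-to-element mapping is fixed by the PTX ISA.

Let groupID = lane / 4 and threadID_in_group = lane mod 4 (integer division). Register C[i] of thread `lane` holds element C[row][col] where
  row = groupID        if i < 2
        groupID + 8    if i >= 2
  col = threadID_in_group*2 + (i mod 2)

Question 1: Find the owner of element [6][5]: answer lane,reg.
26,1

r: 6->gid=6,r8=0  c: 5->tid=2,i&1=1
L=6*4+2=26  i=0*2+1=1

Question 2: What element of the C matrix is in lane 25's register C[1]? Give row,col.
6,3

25: grp=6,tig=1
[1] (6+0,1*2+1) = (6,3)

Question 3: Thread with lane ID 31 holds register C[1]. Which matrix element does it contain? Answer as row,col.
L=31→G=31>>2=7, T=31&3=3
[1]→row 7+0=7  col 3·2+1=7

7,7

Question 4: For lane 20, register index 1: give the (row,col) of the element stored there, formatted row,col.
lane 20→20/4=5, 20 mod 4=0
i=1  r:5+0→5  c:2·0+1→1

5,1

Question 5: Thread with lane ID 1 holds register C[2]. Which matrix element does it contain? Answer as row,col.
8,2

1: gr=0,th=1
[2] (0+8,1*2+0) = (8,2)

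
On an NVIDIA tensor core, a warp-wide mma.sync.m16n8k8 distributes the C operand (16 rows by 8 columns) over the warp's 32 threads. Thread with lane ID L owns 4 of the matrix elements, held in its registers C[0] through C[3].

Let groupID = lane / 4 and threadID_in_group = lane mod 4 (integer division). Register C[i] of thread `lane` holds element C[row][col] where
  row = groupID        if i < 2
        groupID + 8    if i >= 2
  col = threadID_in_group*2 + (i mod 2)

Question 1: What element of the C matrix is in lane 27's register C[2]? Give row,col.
lane 27→27/4=6, 27 mod 4=3
i=2  r:6+8→14  c:2·3+0→6

14,6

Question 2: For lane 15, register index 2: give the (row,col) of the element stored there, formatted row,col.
11,6

lane 15: grp=3 (15/4), tig=3 (15%4)
i=2: r=3+8=11, c=3*2+0=6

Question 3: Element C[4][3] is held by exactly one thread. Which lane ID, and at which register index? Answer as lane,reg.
r:4=>grp=4,rB=0  c:3=>tig=1,lo=1
L=4*4+1=17  i=0*2+1=1

17,1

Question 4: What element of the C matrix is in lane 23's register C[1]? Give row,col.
5,7

L=23⇒gr=23>>2=5, th=23&3=3
[1]⇒row 5+0=5  col 3·2+1=7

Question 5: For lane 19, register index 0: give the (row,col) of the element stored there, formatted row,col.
4,6

lane 19→19/4=4, 19 mod 4=3
i=0  r:4+0→4  c:2·3+0→6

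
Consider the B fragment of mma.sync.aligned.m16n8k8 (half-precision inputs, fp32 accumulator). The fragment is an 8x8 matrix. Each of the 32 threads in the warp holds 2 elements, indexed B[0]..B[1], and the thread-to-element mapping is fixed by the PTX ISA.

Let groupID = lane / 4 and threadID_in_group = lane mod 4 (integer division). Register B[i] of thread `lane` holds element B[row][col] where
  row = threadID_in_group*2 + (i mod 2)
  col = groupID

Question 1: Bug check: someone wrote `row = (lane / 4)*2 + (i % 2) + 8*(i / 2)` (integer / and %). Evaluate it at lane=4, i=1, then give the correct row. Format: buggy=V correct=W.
`(lane / 4)*2 + (i % 2) + 8*(i / 2)`[4,1]->3
L=4->g=4>>2=1, t=4&3=0
[1]->row 0·2+1=1  col g=1
row: 3 vs 1

buggy=3 correct=1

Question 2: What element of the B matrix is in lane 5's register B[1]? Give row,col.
3,1

L=5->gid=5>>2=1, tid=5&3=1
[1]->row 1·2+1=3  col gid=1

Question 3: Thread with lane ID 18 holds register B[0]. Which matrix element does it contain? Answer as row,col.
L=18→G=18>>2=4, T=18&3=2
[0]→row 2·2+0=4  col G=4

4,4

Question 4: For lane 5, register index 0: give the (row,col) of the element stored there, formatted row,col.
lane 5: grp=1 (5/4), tig=1 (5%4)
i=0: r=1*2+0=2, c=grp=1

2,1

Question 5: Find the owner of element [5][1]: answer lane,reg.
c=1⇒gr=1  r=5⇒th=2,odd=1
L=1*4+2=6  i=1=1

6,1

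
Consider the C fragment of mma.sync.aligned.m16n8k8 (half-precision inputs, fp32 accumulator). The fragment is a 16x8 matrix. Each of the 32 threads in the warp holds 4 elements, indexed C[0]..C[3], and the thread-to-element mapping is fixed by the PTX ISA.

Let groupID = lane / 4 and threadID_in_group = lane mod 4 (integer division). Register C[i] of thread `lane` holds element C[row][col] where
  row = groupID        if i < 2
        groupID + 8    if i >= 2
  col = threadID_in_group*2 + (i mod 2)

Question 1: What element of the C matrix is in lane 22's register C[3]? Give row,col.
13,5

lane 22: gr=5 (22/4), th=2 (22%4)
i=3: r=5+8=13, c=2*2+1=5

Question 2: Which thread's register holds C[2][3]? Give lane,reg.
9,1

r=2⇒gr=2,Rb=0  c=3⇒th=1,odd=1
L=2*4+1=9  i=0*2+1=1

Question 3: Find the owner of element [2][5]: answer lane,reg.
10,1

r=2→G=2,rhi=0  c=5→T=2,p=1
L=2*4+2=10  i=0*2+1=1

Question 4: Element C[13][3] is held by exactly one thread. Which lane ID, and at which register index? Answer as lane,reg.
21,3

r: 13->gid=5,r8=1  c: 3->tid=1,i&1=1
L=5*4+1=21  i=1*2+1=3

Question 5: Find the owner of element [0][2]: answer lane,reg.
1,0

r=0->g=0,rb=0  c=2->t=1,b0=0
L=0*4+1=1  i=0*2+0=0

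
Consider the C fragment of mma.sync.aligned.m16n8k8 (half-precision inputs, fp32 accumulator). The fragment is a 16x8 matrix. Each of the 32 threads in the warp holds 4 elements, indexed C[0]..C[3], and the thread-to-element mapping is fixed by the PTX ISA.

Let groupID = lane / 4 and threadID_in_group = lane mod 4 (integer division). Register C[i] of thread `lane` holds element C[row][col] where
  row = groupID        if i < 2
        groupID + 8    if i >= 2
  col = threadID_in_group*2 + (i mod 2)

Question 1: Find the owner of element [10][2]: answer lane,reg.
r=10->g=2,rb=1  c=2->t=1,b0=0
L=2*4+1=9  i=1*2+0=2

9,2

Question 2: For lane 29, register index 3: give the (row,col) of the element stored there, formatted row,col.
15,3

lane 29: g=7 (29/4), t=1 (29%4)
i=3: r=7+8=15, c=1*2+1=3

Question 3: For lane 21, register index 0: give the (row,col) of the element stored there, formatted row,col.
lane 21⇒21/4=5, 21 mod 4=1
i=0  r:5+0⇒5  c:2·1+0⇒2

5,2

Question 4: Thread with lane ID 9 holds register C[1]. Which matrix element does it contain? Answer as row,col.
2,3

9: g=2,t=1
[1] (2+0,1*2+1) = (2,3)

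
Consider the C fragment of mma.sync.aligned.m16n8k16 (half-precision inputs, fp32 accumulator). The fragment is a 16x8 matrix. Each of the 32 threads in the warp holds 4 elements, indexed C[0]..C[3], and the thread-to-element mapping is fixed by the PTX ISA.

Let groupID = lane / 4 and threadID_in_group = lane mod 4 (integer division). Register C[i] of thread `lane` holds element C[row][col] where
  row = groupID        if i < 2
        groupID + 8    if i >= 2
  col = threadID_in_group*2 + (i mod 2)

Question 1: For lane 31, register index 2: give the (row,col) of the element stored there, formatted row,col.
31: grp=7,tig=3
[2] (7+8,3*2+0) = (15,6)

15,6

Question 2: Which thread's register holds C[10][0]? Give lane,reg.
8,2

r=10→G=2,rhi=1  c=0→T=0,p=0
L=2*4+0=8  i=1*2+0=2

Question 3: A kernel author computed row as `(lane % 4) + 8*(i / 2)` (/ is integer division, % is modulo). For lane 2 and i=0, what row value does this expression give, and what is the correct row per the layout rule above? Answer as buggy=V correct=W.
buggy=2 correct=0

`(lane % 4) + 8*(i / 2)`[2,0]->2
L=2->g=2>>2=0, t=2&3=2
[0]->row 0+0=0  col 2·2+0=4
row: 2 vs 0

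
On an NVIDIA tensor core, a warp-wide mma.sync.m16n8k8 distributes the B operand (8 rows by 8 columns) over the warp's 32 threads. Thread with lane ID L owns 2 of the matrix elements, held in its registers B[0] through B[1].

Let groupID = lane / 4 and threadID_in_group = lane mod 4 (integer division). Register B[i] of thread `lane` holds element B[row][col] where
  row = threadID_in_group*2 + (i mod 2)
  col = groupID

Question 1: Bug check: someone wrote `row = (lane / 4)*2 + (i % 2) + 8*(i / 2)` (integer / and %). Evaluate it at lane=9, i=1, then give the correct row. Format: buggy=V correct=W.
`(lane / 4)*2 + (i % 2) + 8*(i / 2)`[9,1]⇒5
lane 9⇒9/4=2, 9 mod 4=1
i=1  r:2·1+1⇒3  c:2
row: 5 vs 3

buggy=5 correct=3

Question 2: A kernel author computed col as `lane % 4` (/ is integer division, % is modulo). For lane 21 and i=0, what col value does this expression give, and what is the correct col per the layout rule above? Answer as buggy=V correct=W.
`lane % 4`[21,0]->1
lane 21->21/4=5, 21 mod 4=1
i=0  r:2·1+0->2  c:5
col: 1 vs 5

buggy=1 correct=5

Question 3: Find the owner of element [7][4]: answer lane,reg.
19,1

c:4=>grp=4  r:7=>tig=3,lo=1
L=4*4+3=19  i=1=1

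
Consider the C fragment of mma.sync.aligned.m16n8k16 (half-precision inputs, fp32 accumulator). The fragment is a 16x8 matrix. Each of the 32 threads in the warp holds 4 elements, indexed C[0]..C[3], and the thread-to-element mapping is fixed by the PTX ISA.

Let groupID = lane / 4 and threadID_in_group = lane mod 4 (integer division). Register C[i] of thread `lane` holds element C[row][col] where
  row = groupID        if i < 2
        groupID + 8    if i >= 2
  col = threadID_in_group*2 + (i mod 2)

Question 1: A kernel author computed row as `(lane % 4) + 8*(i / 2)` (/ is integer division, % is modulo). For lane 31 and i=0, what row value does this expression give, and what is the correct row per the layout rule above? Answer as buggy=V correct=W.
buggy=3 correct=7

`(lane % 4) + 8*(i / 2)`[31,0]->3
31: gid=7,tid=3
[0] (7+0,3*2+0) = (7,6)
row: 3 vs 7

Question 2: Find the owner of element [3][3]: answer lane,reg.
r=3⇒gr=3,Rb=0  c=3⇒th=1,odd=1
L=3*4+1=13  i=0*2+1=1

13,1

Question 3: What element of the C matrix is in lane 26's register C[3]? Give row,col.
L=26⇒gr=26>>2=6, th=26&3=2
[3]⇒row 6+8=14  col 2·2+1=5

14,5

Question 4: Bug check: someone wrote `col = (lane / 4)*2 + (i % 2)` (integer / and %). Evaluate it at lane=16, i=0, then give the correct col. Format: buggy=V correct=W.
`(lane / 4)*2 + (i % 2)`[16,0]->8
L=16->g=16>>2=4, t=16&3=0
[0]->row 4+0=4  col 0·2+0=0
col: 8 vs 0

buggy=8 correct=0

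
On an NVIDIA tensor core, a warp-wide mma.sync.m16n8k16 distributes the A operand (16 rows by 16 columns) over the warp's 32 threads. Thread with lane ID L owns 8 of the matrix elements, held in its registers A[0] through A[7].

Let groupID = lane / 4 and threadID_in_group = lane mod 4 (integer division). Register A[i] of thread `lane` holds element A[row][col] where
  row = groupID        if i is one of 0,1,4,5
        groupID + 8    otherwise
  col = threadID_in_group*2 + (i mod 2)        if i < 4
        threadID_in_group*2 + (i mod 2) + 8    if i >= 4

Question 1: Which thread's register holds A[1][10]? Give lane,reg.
r=1→G=1,rhi=0  c=10→chi=1,T=1,p=0
L=1*4+1=5  i=1*4+0*2+0=4

5,4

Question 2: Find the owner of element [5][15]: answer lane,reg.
r: 5->gid=5,r8=0  c: 15->c8=1,tid=3,i&1=1
L=5*4+3=23  i=1*4+0*2+1=5

23,5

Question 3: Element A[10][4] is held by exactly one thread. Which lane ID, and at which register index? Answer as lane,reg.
r=10→G=2,rhi=1  c=4→chi=0,T=2,p=0
L=2*4+2=10  i=0*4+1*2+0=2

10,2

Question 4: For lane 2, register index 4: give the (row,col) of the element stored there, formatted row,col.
0,12

lane 2->2/4=0, 2 mod 4=2
i=4  r:0+0->0  c:2·2+0+8->12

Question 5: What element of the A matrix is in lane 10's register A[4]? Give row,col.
L=10->gid=10>>2=2, tid=10&3=2
[4]->row 2+0=2  col 2·2+0+8=12

2,12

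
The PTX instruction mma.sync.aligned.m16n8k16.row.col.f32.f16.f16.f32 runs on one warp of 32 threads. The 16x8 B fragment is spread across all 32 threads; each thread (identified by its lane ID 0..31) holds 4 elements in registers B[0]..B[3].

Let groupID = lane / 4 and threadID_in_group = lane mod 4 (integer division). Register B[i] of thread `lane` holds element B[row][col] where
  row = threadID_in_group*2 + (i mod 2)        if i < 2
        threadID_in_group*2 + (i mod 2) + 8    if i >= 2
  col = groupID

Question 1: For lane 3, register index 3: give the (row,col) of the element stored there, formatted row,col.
L=3⇒gr=3>>2=0, th=3&3=3
[3]⇒row 3·2+1+8=15  col gr=0

15,0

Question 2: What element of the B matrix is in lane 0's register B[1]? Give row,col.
1,0

L=0⇒gr=0>>2=0, th=0&3=0
[1]⇒row 0·2+1+0=1  col gr=0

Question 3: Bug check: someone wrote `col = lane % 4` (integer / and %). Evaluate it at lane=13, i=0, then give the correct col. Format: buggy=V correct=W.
`lane % 4`[13,0]=>1
L=13=>grp=13>>2=3, tig=13&3=1
[0]=>row 1·2+0+0=2  col grp=3
col: 1 vs 3

buggy=1 correct=3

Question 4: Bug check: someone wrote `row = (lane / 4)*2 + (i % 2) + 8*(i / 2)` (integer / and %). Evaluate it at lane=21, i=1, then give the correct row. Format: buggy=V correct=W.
buggy=11 correct=3

`(lane / 4)*2 + (i % 2) + 8*(i / 2)`[21,1]⇒11
L=21⇒gr=21>>2=5, th=21&3=1
[1]⇒row 1·2+1+0=3  col gr=5
row: 11 vs 3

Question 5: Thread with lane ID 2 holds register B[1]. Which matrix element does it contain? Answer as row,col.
lane 2⇒2/4=0, 2 mod 4=2
i=1  r:2·2+1+0⇒5  c:0

5,0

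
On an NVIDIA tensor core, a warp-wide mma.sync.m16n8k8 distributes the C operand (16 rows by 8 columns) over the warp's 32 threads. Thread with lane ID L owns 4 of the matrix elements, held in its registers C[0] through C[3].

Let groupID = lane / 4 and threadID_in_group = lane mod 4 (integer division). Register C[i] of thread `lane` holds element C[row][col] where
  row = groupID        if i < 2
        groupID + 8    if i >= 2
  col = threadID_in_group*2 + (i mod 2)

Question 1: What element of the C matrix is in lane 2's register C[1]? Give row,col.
0,5

lane 2->2/4=0, 2 mod 4=2
i=1  r:0+0->0  c:2·2+1->5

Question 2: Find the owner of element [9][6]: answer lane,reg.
7,2

r=9→G=1,rhi=1  c=6→T=3,p=0
L=1*4+3=7  i=1*2+0=2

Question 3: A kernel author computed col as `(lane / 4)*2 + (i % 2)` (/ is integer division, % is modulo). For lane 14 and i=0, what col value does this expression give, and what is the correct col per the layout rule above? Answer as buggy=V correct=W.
buggy=6 correct=4

`(lane / 4)*2 + (i % 2)`[14,0]⇒6
lane 14⇒14/4=3, 14 mod 4=2
i=0  r:3+0⇒3  c:2·2+0⇒4
col: 6 vs 4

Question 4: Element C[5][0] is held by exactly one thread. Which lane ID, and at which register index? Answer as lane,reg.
20,0

r:5=>grp=5,rB=0  c:0=>tig=0,lo=0
L=5*4+0=20  i=0*2+0=0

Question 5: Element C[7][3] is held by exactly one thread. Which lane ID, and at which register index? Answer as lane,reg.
29,1

r=7⇒gr=7,Rb=0  c=3⇒th=1,odd=1
L=7*4+1=29  i=0*2+1=1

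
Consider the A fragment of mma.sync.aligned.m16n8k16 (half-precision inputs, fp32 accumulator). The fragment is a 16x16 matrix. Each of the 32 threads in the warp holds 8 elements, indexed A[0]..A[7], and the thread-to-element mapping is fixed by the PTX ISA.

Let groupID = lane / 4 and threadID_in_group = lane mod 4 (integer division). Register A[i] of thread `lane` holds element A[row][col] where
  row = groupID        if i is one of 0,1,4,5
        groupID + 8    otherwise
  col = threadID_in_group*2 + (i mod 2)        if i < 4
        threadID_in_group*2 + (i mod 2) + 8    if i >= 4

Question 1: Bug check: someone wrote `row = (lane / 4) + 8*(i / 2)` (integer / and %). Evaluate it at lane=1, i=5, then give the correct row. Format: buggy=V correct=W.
`(lane / 4) + 8*(i / 2)`[1,5]=>16
L=1=>grp=1>>2=0, tig=1&3=1
[5]=>row 0+0=0  col 1·2+1+8=11
row: 16 vs 0

buggy=16 correct=0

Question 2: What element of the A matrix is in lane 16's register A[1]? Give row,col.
lane 16=>16/4=4, 16 mod 4=0
i=1  r:4+0=>4  c:2·0+1+0=>1

4,1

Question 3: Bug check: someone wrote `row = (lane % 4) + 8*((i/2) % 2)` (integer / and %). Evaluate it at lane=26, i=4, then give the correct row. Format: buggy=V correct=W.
`(lane % 4) + 8*((i/2) % 2)`[26,4]->2
lane 26->26/4=6, 26 mod 4=2
i=4  r:6+0->6  c:2·2+0+8->12
row: 2 vs 6

buggy=2 correct=6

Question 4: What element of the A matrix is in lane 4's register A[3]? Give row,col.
lane 4=>4/4=1, 4 mod 4=0
i=3  r:1+8=>9  c:2·0+1+0=>1

9,1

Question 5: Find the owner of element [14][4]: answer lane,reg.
26,2

r:14=>grp=6,rB=1  c:4=>cB=0,tig=2,lo=0
L=6*4+2=26  i=0*4+1*2+0=2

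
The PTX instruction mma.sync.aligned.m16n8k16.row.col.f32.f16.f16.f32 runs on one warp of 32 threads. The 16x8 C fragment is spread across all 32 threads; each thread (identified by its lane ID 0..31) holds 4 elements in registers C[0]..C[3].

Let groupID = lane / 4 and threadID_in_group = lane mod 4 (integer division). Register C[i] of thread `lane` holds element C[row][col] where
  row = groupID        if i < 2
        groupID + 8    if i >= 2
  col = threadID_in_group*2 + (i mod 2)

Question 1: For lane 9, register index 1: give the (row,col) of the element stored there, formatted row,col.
2,3

lane 9->9/4=2, 9 mod 4=1
i=1  r:2+0->2  c:2·1+1->3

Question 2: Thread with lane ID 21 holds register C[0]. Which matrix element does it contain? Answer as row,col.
5,2

21: gr=5,th=1
[0] (5+0,1*2+0) = (5,2)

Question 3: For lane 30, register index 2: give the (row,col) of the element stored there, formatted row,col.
L=30⇒gr=30>>2=7, th=30&3=2
[2]⇒row 7+8=15  col 2·2+0=4

15,4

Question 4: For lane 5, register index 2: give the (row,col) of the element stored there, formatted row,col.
lane 5->5/4=1, 5 mod 4=1
i=2  r:1+8->9  c:2·1+0->2

9,2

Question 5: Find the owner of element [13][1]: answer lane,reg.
20,3

r=13→G=5,rhi=1  c=1→T=0,p=1
L=5*4+0=20  i=1*2+1=3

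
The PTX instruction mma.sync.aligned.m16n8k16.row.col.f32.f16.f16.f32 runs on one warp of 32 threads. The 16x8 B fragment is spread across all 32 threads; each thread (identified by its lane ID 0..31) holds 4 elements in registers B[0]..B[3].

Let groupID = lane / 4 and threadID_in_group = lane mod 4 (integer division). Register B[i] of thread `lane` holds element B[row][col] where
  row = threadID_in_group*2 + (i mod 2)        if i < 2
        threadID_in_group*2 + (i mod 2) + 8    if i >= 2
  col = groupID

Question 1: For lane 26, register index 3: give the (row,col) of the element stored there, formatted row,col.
lane 26: grp=6 (26/4), tig=2 (26%4)
i=3: r=2*2+1+8=13, c=grp=6

13,6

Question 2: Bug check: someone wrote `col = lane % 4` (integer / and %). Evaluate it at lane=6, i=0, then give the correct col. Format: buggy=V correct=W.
`lane % 4`[6,0]->2
6: g=1,t=2
[0] (2*2+0+0,1) = (4,1)
col: 2 vs 1

buggy=2 correct=1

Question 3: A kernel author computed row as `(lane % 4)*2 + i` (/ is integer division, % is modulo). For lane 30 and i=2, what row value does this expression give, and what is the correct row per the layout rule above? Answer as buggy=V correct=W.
`(lane % 4)*2 + i`[30,2]->6
lane 30: g=7 (30/4), t=2 (30%4)
i=2: r=2*2+0+8=12, c=g=7
row: 6 vs 12

buggy=6 correct=12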